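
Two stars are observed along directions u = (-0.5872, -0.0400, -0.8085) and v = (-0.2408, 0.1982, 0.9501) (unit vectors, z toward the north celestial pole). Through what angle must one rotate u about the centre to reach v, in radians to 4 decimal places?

2.2584 rad

u·v = -0.6347; |u| = 1.0000, |v| = 1.0000.
cos θ = (u·v)/(|u||v|) = -0.6347, so θ = 2.2584 rad.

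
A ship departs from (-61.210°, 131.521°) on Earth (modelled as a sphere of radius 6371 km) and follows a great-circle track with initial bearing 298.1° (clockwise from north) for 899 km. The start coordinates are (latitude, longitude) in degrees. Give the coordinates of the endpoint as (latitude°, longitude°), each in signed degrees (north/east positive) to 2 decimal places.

-56.70°, 118.46°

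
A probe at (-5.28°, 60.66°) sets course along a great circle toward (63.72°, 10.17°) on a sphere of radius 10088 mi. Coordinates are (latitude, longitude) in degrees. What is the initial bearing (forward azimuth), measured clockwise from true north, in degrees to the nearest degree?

Δλ = -50.490° = -0.8812 rad.
y = sin Δλ · cos φ₂ = (-0.7715)(0.4428) = -0.3416
x = cos φ₁ sin φ₂ − sin φ₁ cos φ₂ cos Δλ = (0.9958)(0.8966) − (-0.0920)(0.4428)(0.6362) = 0.9188
θ = atan2(y, x) = -20.40°; adding 360° gives 340°.

340°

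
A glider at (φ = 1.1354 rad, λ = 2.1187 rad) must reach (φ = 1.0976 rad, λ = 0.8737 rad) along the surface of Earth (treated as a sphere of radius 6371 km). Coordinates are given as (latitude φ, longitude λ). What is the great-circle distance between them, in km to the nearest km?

3303 km

With latitudes φ₁ = 65.054°, φ₂ = 62.888° and longitude difference Δλ = -71.333°:
cos c = sin φ₁ sin φ₂ + cos φ₁ cos φ₂ cos Δλ = (0.9067)(0.8901) + (0.4218)(0.4557)(0.3201) = 0.86859,
so c = arccos(0.86859) = 0.51844 rad.
Distance = R·c = 6371 × 0.5184 ≈ 3303 km.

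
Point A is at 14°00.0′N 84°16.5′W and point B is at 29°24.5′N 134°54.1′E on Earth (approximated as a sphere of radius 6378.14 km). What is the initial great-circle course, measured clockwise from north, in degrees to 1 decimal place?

Δλ = -140.823° = -2.4578 rad.
y = sin Δλ · cos φ₂ = (-0.6317)(0.8711) = -0.5503
x = cos φ₁ sin φ₂ − sin φ₁ cos φ₂ cos Δλ = (0.9703)(0.4910) − (0.2419)(0.8711)(-0.7752) = 0.6398
θ = atan2(y, x) = -40.70°; adding 360° gives 319.3°.

319.3°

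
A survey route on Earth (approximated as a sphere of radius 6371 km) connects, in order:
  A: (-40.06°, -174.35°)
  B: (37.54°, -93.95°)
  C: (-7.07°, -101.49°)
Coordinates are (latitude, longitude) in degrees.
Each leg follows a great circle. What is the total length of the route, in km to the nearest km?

16910 km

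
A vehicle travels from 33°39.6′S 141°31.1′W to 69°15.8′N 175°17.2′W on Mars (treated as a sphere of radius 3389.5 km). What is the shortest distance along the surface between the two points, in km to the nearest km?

With latitudes φ₁ = -33.660°, φ₂ = 69.263° and longitude difference Δλ = -33.768°:
cos c = sin φ₁ sin φ₂ + cos φ₁ cos φ₂ cos Δλ = (-0.5543)(0.9352) + (0.8323)(0.3541)(0.8313) = -0.27337,
so c = arccos(-0.27337) = 1.84769 rad.
Distance = R·c = 3389.5 × 1.8477 ≈ 6263 km.

6263 km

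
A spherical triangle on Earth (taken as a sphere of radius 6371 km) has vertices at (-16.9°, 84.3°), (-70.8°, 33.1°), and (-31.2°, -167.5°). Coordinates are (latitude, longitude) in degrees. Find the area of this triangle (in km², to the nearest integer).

39101840 km²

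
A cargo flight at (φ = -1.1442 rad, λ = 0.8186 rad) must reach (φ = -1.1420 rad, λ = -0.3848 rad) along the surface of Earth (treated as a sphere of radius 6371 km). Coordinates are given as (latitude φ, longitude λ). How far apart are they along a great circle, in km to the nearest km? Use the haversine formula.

Let φ₁ = -1.1442 rad, φ₂ = -1.1420 rad, and Δλ = -1.2034 rad.
Haversine: a = sin²(Δφ/2) + cos φ₁ cos φ₂ sin²(Δλ/2) = 0.0000 + (0.4138)(0.4158)(0.3204) = 0.05512.
Central angle c = 2·arcsin(√a) = 0.47399 rad.
Distance = R·c = 6371 × 0.4740 ≈ 3020 km.

3020 km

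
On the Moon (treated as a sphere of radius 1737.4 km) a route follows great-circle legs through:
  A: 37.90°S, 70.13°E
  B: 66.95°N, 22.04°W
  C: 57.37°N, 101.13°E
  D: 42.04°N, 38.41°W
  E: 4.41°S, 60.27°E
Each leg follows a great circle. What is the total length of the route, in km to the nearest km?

10563 km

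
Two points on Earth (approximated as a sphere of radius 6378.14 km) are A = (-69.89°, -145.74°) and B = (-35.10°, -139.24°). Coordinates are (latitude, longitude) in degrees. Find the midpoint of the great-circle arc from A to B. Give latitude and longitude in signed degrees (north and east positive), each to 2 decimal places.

-52.53°, -141.16°

The central angle between A and B is δ = 0.6104 rad.
With f = 0.5, the slerp weights are sin((1−f)δ)/sin δ = 0.5242 and sin(fδ)/sin δ = 0.5242.
Weighted sum of the unit vectors: (0.5242)·(-0.2842,-0.1936,-0.9390) + (0.5242)·(-0.6197,-0.5342,-0.5750) = (-0.4738, -0.3815, -0.7937).
Converting back: φ = atan2(z, √(x²+y²)) = -52.53°, λ = atan2(y, x) = -141.16°.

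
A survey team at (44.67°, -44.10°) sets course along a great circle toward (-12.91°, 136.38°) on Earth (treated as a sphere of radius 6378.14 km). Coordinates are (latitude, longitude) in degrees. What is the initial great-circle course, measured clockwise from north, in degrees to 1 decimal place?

359.1°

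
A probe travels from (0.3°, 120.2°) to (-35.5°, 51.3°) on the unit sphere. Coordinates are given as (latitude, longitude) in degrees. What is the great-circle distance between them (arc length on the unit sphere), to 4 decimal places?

1.2765

In radians: φ₁ = 0.0052, φ₂ = -0.6196, Δλ = -68.900° = -1.2025 rad.
cos c = sin φ₁ sin φ₂ + cos φ₁ cos φ₂ cos Δλ = (0.0052)(-0.5807) + (1.0000)(0.8141)(0.3600) = 0.29003,
so c = arccos(0.29003) = 1.27653 rad.
On the unit sphere the arc length equals the central angle: 1.2765.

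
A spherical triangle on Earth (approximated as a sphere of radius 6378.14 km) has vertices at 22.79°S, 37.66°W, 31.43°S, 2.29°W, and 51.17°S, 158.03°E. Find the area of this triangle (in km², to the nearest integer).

26618897 km²

Side lengths (central angles): a = 1.6685, b = 1.8284, c = 0.5671 rad; semiperimeter s = 2.0320.
By l'Huilier's theorem, tan(E/4) = √[tan(s/2) tan((s−a)/2) tan((s−b)/2) tan((s−c)/2)], giving spherical excess E = 0.6543 rad.
Area = E·R² = 0.6543 × (6378.14)² ≈ 26618897 km².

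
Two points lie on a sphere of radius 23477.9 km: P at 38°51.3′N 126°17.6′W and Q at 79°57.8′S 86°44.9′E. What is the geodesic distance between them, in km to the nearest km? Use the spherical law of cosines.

56144 km

With latitudes φ₁ = 38.855°, φ₂ = -79.963° and longitude difference Δλ = -146.958°:
cos c = sin φ₁ sin φ₂ + cos φ₁ cos φ₂ cos Δλ = (0.6274)(-0.9847) + (0.7787)(0.1743)(-0.8383) = -0.73152,
so c = arccos(-0.73152) = 2.39134 rad.
Distance = R·c = 23477.9 × 2.3913 ≈ 56144 km.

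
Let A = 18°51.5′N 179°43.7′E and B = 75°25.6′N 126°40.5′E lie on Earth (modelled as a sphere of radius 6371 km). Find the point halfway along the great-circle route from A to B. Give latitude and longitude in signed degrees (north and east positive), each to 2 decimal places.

49.16°, 169.35°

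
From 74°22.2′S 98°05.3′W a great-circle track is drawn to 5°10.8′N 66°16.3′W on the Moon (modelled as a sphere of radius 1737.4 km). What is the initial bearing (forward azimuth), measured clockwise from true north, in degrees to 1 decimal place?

With φ₁ = -1.2980, φ₂ = 0.0904, Δλ = 0.5553 rad, the forward-azimuth formula gives
θ = atan2( sin Δλ cos φ₂ , cos φ₁ sin φ₂ − sin φ₁ cos φ₂ cos Δλ ) = atan2(0.5250, 0.8393) = 32.03°.
So the initial bearing is 32.0°.

32.0°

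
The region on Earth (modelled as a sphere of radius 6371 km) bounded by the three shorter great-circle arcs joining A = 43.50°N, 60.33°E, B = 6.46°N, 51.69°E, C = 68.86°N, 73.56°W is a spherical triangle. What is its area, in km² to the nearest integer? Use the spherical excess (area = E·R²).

10564313 km²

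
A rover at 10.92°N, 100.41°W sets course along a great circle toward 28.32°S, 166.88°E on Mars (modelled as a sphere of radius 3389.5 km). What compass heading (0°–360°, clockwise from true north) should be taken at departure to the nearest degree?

Δλ = -92.710° = -1.6181 rad.
y = sin Δλ · cos φ₂ = (-0.9989)(0.8803) = -0.8793
x = cos φ₁ sin φ₂ − sin φ₁ cos φ₂ cos Δλ = (0.9819)(-0.4744) − (0.1894)(0.8803)(-0.0473) = -0.4579
θ = atan2(y, x) = -117.51°; adding 360° gives 242°.

242°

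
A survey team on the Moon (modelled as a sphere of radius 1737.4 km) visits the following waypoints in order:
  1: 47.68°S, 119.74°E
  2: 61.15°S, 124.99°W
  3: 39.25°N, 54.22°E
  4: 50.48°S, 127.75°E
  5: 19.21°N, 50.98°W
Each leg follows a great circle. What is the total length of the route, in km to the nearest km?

Leg 1→2: central angle 1.0368 rad, distance 1801.4 km.
Leg 2→3: central angle 2.7593 rad, distance 4794.0 km.
Leg 3→4: central angle 1.9266 rad, distance 3347.3 km.
Leg 4→5: central angle 2.5955 rad, distance 4509.5 km.
Total: 1801.4 + 4794.0 + 3347.3 + 4509.5 ≈ 14452 km.

14452 km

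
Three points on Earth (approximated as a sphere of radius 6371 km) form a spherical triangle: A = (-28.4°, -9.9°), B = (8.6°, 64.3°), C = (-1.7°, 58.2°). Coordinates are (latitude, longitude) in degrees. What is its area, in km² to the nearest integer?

Side lengths (central angles): a = 0.2088, b = 1.2217, c = 1.4043 rad; semiperimeter s = 1.4174.
By l'Huilier's theorem, tan(E/4) = √[tan(s/2) tan((s−a)/2) tan((s−b)/2) tan((s−c)/2)], giving spherical excess E = 0.0779 rad.
Area = E·R² = 0.0779 × (6371)² ≈ 3161543 km².

3161543 km²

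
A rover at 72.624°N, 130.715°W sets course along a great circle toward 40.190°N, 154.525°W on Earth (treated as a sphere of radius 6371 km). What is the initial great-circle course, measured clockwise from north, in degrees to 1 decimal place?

Δλ = -23.810° = -0.4156 rad.
y = sin Δλ · cos φ₂ = (-0.4037)(0.7639) = -0.3084
x = cos φ₁ sin φ₂ − sin φ₁ cos φ₂ cos Δλ = (0.2986)(0.6453) − (0.9544)(0.7639)(0.9149) = -0.4743
θ = atan2(y, x) = -146.97°; adding 360° gives 213.0°.

213.0°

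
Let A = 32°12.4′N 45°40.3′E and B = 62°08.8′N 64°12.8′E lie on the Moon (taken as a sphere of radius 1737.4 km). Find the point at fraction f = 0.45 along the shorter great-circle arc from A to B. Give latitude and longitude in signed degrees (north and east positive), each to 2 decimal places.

46.01°, 51.44°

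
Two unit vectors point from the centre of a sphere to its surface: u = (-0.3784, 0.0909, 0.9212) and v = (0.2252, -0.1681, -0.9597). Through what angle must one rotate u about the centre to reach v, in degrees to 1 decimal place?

u·v = -0.9846; |u| = 1.0000, |v| = 1.0000.
cos θ = (u·v)/(|u||v|) = -0.9845, so θ = 169.9°.

169.9°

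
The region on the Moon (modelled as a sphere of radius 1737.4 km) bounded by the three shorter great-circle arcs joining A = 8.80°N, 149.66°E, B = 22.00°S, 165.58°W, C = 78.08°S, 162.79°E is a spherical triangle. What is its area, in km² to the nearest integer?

1702458 km²

Side lengths (central angles): a = 1.0127, b = 1.5217, c = 0.9356 rad; semiperimeter s = 1.7350.
By l'Huilier's theorem, tan(E/4) = √[tan(s/2) tan((s−a)/2) tan((s−b)/2) tan((s−c)/2)], giving spherical excess E = 0.5640 rad.
Area = E·R² = 0.5640 × (1737.4)² ≈ 1702458 km².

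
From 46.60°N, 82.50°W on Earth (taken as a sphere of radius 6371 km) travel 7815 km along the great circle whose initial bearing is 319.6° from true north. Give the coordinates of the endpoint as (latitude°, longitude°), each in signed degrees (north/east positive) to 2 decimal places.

47.54°, 162.15°

Angular distance δ = d/R = 7815/6371 = 1.22665 rad; initial bearing θ = 5.5781 rad.
sin φ₂ = sin φ₁ cos δ + cos φ₁ sin δ cos θ = (0.7266)(0.3374) + (0.6871)(0.9414)(0.7615) = 0.7377, so φ₂ = 47.54°.
Δλ = atan2(sin θ sin δ cos φ₁, cos δ − sin φ₁ sin φ₂) = atan2(-0.4192, -0.1986) = -115.350°.
λ₂ = -82.500° − 115.350° = -197.85° → 162.15° after wrapping to (−180°, 180°].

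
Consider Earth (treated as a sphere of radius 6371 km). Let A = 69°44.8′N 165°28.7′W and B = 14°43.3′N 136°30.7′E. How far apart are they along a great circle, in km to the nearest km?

7276 km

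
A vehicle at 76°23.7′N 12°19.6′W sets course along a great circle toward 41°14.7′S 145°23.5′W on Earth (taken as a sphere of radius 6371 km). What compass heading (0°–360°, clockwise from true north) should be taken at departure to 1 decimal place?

Δλ = -133.065° = -2.3224 rad.
y = sin Δλ · cos φ₂ = (-0.7306)(0.7519) = -0.5493
x = cos φ₁ sin φ₂ − sin φ₁ cos φ₂ cos Δλ = (0.2352)(-0.6593) − (0.9719)(0.7519)(-0.6828) = 0.3439
θ = atan2(y, x) = -57.95°; adding 360° gives 302.1°.

302.1°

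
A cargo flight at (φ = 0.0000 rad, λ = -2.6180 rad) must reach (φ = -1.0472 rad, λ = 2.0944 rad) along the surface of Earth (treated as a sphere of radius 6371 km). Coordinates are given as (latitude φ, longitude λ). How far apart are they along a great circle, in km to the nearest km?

10008 km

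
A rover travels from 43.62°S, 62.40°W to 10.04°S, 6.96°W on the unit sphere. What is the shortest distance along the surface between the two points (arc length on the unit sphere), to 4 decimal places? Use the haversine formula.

1.0185

In radians: φ₁ = -0.7613, φ₂ = -0.1752, Δλ = 55.440° = 0.9676 rad.
Haversine: a = sin²(Δφ/2) + cos φ₁ cos φ₂ sin²(Δλ/2) = 0.0834 + (0.7239)(0.9847)(0.2164) = 0.23768.
Central angle c = 2·arcsin(√a) = 1.01850 rad.
On the unit sphere the arc length equals the central angle: 1.0185.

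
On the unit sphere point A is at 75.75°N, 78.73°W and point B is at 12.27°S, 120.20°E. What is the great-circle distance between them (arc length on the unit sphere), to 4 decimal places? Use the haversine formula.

Let φ₁ = 1.3221 rad, φ₂ = -0.2142 rad, and Δλ = -2.8112 rad.
Haversine: a = sin²(Δφ/2) + cos φ₁ cos φ₂ sin²(Δλ/2) = 0.4827 + (0.2462)(0.9772)(0.9730) = 0.71675.
Central angle c = 2·arcsin(√a) = 2.01917 rad.
On the unit sphere the arc length equals the central angle: 2.0192.

2.0192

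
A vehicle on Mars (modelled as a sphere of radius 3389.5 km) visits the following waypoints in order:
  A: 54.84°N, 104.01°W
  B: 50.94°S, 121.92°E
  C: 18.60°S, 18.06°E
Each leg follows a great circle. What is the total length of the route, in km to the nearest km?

13992 km

Leg A→B: central angle 2.6620 rad, distance 9023.0 km.
Leg B→C: central angle 1.4660 rad, distance 4969.0 km.
Total: 9023.0 + 4969.0 ≈ 13992 km.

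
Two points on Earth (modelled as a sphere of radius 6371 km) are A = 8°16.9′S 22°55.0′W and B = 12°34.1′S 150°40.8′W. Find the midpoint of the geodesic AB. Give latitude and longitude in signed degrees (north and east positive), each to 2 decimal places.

Central angle δ = 2.1654 rad. Interpolating on the sphere with fraction f = 0.5:
P = [sin((1−f)δ)·A + sin(fδ)·B] / sin δ = 1.0662·A + 1.0662·B in Cartesian coordinates,
giving P = (0.0645, -0.9204, -0.3856), i.e. latitude -22.68°, longitude -85.99°.

-22.68°, -85.99°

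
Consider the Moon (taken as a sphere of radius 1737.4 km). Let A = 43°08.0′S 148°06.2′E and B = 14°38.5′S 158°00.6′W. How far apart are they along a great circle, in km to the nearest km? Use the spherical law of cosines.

With latitudes φ₁ = -43.133°, φ₂ = -14.642° and longitude difference Δλ = 53.887°:
cos c = sin φ₁ sin φ₂ + cos φ₁ cos φ₂ cos Δλ = (-0.6837)(-0.2528) + (0.7298)(0.9675)(0.5894) = 0.58896,
so c = arccos(0.58896) = 0.94102 rad.
Distance = R·c = 1737.4 × 0.9410 ≈ 1635 km.

1635 km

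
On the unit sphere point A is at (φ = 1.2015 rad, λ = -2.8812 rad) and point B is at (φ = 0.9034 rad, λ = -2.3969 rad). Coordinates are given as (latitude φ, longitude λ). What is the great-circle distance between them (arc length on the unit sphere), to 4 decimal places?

0.3758

In radians: φ₁ = 1.2015, φ₂ = 0.9034, Δλ = 27.748° = 0.4843 rad.
cos c = sin φ₁ sin φ₂ + cos φ₁ cos φ₂ cos Δλ = (0.9326)(0.7854) + (0.3610)(0.6189)(0.8850) = 0.93020,
so c = arccos(0.93020) = 0.37583 rad.
On the unit sphere the arc length equals the central angle: 0.3758.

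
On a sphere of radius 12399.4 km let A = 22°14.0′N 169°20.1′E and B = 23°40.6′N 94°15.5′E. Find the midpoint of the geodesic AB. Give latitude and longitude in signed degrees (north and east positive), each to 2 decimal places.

28.11°, 132.03°

Central angle δ = 1.1915 rad. Interpolating on the sphere with fraction f = 0.5:
P = [sin((1−f)δ)·A + sin(fδ)·B] / sin δ = 0.6041·A + 0.6041·B in Cartesian coordinates,
giving P = (-0.5906, 0.6552, 0.4711), i.e. latitude 28.11°, longitude 132.03°.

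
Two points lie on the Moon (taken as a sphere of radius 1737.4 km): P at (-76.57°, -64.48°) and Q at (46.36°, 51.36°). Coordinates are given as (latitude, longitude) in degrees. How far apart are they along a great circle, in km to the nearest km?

4266 km

In radians: φ₁ = -1.3364, φ₂ = 0.8091, Δλ = 115.840° = 2.0218 rad.
cos c = sin φ₁ sin φ₂ + cos φ₁ cos φ₂ cos Δλ = (-0.9727)(0.7237) + (0.2323)(0.6901)(-0.4359) = -0.77376,
so c = arccos(-0.77376) = 2.45556 rad.
Distance = R·c = 1737.4 × 2.4556 ≈ 4266 km.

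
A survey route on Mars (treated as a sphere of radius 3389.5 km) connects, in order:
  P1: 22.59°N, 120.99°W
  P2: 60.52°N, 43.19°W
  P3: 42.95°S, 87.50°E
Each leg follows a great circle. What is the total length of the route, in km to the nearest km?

Leg P1→P2: central angle 1.1258 rad, distance 3816.0 km.
Leg P2→P3: central angle 2.5463 rad, distance 8630.7 km.
Total: 3816.0 + 8630.7 ≈ 12447 km.

12447 km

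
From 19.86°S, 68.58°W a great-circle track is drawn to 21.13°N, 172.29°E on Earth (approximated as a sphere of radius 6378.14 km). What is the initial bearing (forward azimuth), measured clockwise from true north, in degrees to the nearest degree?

283°

Δλ = -119.130° = -2.0792 rad.
y = sin Δλ · cos φ₂ = (-0.8735)(0.9328) = -0.8148
x = cos φ₁ sin φ₂ − sin φ₁ cos φ₂ cos Δλ = (0.9405)(0.3605) − (-0.3397)(0.9328)(-0.4868) = 0.1848
θ = atan2(y, x) = -77.22°; adding 360° gives 283°.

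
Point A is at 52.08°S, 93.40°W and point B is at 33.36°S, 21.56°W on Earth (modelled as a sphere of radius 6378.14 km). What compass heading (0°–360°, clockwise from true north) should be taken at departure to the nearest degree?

99°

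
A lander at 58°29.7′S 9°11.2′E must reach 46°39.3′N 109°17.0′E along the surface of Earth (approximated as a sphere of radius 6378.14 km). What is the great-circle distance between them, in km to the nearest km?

14814 km

Let φ₁ = -1.0209 rad, φ₂ = 0.8143 rad, and Δλ = 1.7470 rad.
cos c = sin φ₁ sin φ₂ + cos φ₁ cos φ₂ cos Δλ = (-0.8526)(0.7272) + (0.5226)(0.6864)(-0.1753) = -0.68292,
so c = arccos(-0.68292) = 2.32254 rad.
Distance = R·c = 6378.14 × 2.3225 ≈ 14814 km.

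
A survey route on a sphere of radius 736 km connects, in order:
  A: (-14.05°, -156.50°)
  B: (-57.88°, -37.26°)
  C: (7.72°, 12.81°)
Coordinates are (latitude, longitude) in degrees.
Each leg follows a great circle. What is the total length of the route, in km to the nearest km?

2180 km

Leg A→B: central angle 1.6171 rad, distance 1190.2 km.
Leg B→C: central angle 1.3445 rad, distance 989.5 km.
Total: 1190.2 + 989.5 ≈ 2180 km.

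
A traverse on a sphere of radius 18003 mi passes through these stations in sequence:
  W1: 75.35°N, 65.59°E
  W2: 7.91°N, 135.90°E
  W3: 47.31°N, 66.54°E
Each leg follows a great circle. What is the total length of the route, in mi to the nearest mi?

Leg W1→W2: central angle 1.3515 rad, distance 24331.0 mi.
Leg W2→W3: central angle 1.2261 rad, distance 22074.0 mi.
Total: 24331.0 + 22074.0 ≈ 46405 mi.

46405 mi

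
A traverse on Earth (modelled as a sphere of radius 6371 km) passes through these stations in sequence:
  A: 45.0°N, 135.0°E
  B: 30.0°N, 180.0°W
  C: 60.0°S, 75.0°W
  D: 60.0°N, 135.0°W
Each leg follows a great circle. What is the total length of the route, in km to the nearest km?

Leg A→B: central angle 0.6656 rad, distance 4240.3 km.
Leg B→C: central angle 2.1473 rad, distance 13680.4 km.
Leg C→D: central angle 2.2459 rad, distance 14308.8 km.
Total: 4240.3 + 13680.4 + 14308.8 ≈ 32230 km.

32230 km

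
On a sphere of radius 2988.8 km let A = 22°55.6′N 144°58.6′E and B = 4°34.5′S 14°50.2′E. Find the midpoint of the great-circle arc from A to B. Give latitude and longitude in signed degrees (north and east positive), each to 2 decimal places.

Central angle δ = 2.2433 rad. Interpolating on the sphere with fraction f = 0.5:
P = [sin((1−f)δ)·A + sin(fδ)·B] / sin δ = 1.1515·A + 1.1515·B in Cartesian coordinates,
giving P = (0.2411, 0.9026, 0.3567), i.e. latitude 20.90°, longitude 75.05°.

20.90°, 75.05°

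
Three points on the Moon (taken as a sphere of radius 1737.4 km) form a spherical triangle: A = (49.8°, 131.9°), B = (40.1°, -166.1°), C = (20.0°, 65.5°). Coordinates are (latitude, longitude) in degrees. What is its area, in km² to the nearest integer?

231666 km²

Side lengths (central angles): a = 1.7989, b = 1.0425, c = 0.7615 rad; semiperimeter s = 1.8015.
By l'Huilier's theorem, tan(E/4) = √[tan(s/2) tan((s−a)/2) tan((s−b)/2) tan((s−c)/2)], giving spherical excess E = 0.0767 rad.
Area = E·R² = 0.0767 × (1737.4)² ≈ 231666 km².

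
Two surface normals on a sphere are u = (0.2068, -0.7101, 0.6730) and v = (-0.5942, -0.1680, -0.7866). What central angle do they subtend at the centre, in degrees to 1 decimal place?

122.2°

u·v = -0.5330; |u| = 1.0000, |v| = 1.0000.
cos θ = (u·v)/(|u||v|) = -0.5330, so θ = 122.2°.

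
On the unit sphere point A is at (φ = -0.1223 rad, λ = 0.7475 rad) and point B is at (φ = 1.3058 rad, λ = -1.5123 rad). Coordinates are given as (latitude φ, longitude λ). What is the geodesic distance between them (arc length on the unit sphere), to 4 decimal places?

In radians: φ₁ = -0.1223, φ₂ = 1.3058, Δλ = -129.477° = -2.2598 rad.
cos c = sin φ₁ sin φ₂ + cos φ₁ cos φ₂ cos Δλ = (-0.1220)(0.9651) + (0.9925)(0.2619)(-0.6358) = -0.28300,
so c = arccos(-0.28300) = 1.85772 rad.
On the unit sphere the arc length equals the central angle: 1.8577.

1.8577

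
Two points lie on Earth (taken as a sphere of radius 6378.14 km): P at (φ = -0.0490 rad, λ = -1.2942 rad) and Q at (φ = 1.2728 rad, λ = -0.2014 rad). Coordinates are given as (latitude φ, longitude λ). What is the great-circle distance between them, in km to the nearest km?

9456 km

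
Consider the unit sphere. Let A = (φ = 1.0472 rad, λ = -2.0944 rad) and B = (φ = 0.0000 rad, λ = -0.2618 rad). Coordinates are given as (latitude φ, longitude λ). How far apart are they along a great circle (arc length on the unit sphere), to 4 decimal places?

Let φ₁ = 1.0472 rad, φ₂ = 0.0000 rad, and Δλ = 1.8326 rad.
cos c = sin φ₁ sin φ₂ + cos φ₁ cos φ₂ cos Δλ = (0.8660)(0.0000) + (0.5000)(1.0000)(-0.2588) = -0.12941,
so c = arccos(-0.12941) = 1.70057 rad.
On the unit sphere the arc length equals the central angle: 1.7006.

1.7006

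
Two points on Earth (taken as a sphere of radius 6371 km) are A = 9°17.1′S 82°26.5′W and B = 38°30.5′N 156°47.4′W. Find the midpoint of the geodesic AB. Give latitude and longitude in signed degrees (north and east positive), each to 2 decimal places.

18.05°, -114.61°

Central angle δ = 1.4627 rad. Interpolating on the sphere with fraction f = 0.5:
P = [sin((1−f)δ)·A + sin(fδ)·B] / sin δ = 0.6718·A + 0.6718·B in Cartesian coordinates,
giving P = (-0.3959, -0.8644, 0.3099), i.e. latitude 18.05°, longitude -114.61°.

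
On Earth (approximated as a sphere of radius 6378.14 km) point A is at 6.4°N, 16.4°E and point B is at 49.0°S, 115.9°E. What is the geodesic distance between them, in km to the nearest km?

11249 km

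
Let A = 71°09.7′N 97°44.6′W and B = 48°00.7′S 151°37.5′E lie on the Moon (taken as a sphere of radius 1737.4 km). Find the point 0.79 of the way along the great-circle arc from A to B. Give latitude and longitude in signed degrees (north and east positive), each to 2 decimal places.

Central angle δ = 2.4648 rad. Interpolating on the sphere with fraction f = 0.79:
P = [sin((1−f)δ)·A + sin(fδ)·B] / sin δ = 0.7900·A + 1.4849·B in Cartesian coordinates,
giving P = (-0.9084, 0.2193, -0.3560), i.e. latitude -20.85°, longitude 166.43°.

-20.85°, 166.43°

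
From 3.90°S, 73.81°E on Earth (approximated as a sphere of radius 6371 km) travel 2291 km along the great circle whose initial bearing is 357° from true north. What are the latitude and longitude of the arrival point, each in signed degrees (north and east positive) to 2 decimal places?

16.67°, 72.71°

Angular distance δ = d/R = 2291/6371 = 0.35960 rad; initial bearing θ = 6.2308 rad.
sin φ₂ = sin φ₁ cos δ + cos φ₁ sin δ cos θ = (-0.0680)(0.9360) + (0.9977)(0.3519)(0.9986) = 0.2869, so φ₂ = 16.67°.
Δλ = atan2(sin θ sin δ cos φ₁, cos δ − sin φ₁ sin φ₂) = atan2(-0.0184, 0.9556) = -1.102°.
λ₂ = 73.810° − 1.102° = 72.71°.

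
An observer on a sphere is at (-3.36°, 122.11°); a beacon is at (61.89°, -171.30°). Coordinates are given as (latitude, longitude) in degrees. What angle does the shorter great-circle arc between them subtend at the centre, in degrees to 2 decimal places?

82.23°

With latitudes φ₁ = -3.360°, φ₂ = 61.890° and longitude difference Δλ = 66.590°:
cos c = sin φ₁ sin φ₂ + cos φ₁ cos φ₂ cos Δλ = (-0.0586)(0.8820) + (0.9983)(0.4712)(0.3973) = 0.13518,
so c = arccos(0.13518) = 1.43520 rad.
So the angular separation is 82.23°.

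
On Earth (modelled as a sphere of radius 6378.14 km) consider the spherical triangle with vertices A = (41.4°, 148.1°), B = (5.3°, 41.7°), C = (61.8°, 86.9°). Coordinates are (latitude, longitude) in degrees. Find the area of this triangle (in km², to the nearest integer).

15229790 km²

Side lengths (central angles): a = 1.1451, b = 0.7173, c = 1.7212 rad; semiperimeter s = 1.7918.
By l'Huilier's theorem, tan(E/4) = √[tan(s/2) tan((s−a)/2) tan((s−b)/2) tan((s−c)/2)], giving spherical excess E = 0.3744 rad.
Area = E·R² = 0.3744 × (6378.14)² ≈ 15229790 km².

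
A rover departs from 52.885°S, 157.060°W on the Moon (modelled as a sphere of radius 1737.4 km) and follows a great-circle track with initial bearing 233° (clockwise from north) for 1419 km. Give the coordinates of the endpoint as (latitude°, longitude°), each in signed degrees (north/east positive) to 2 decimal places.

Angular distance δ = d/R = 1419/1737.4 = 0.81674 rad; initial bearing θ = 4.0666 rad.
sin φ₂ = sin φ₁ cos δ + cos φ₁ sin δ cos θ = (-0.7974)(0.6846) + (0.6034)(0.7289)(-0.6018) = -0.8106, so φ₂ = -54.16°.
Δλ = atan2(sin θ sin δ cos φ₁, cos δ − sin φ₁ sin φ₂) = atan2(-0.3513, 0.0382) = -83.795°.
λ₂ = -157.060° − 83.795° = -240.86° → 119.14° after wrapping to (−180°, 180°].

-54.16°, 119.14°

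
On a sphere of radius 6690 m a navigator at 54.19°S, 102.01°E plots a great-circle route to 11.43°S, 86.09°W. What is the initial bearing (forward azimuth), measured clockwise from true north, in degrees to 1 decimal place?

171.3°

With φ₁ = -0.9458, φ₂ = -0.1995, Δλ = 3.0002 rad, the forward-azimuth formula gives
θ = atan2( sin Δλ cos φ₂ , cos φ₁ sin φ₂ − sin φ₁ cos φ₂ cos Δλ ) = atan2(0.1381, -0.9029) = 171.30°.
So the initial bearing is 171.3°.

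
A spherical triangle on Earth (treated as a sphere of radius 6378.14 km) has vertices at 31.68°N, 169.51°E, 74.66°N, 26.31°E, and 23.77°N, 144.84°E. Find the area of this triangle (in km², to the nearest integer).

11893793 km²

Side lengths (central angles): a = 1.2942, b = 0.4042, c = 1.2385 rad; semiperimeter s = 1.4685.
By l'Huilier's theorem, tan(E/4) = √[tan(s/2) tan((s−a)/2) tan((s−b)/2) tan((s−c)/2)], giving spherical excess E = 0.2924 rad.
Area = E·R² = 0.2924 × (6378.14)² ≈ 11893793 km².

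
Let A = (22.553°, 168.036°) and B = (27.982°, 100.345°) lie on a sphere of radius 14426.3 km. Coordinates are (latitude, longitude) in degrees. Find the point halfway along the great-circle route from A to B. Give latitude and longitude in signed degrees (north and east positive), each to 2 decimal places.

29.61°, 135.05°

Central angle δ = 1.0592 rad. Interpolating on the sphere with fraction f = 0.5:
P = [sin((1−f)δ)·A + sin(fδ)·B] / sin δ = 0.5794·A + 0.5794·B in Cartesian coordinates,
giving P = (-0.6153, 0.6142, 0.4941), i.e. latitude 29.61°, longitude 135.05°.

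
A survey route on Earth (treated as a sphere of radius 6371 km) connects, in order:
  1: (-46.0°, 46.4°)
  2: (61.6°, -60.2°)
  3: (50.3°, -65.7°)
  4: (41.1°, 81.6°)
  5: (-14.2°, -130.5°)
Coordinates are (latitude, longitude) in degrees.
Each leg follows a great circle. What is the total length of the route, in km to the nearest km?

Leg 1→2: central angle 2.3850 rad, distance 15194.6 km.
Leg 2→3: central angle 0.2042 rad, distance 1301.2 km.
Leg 3→4: central angle 1.4699 rad, distance 9364.8 km.
Leg 4→5: central angle 2.4656 rad, distance 15708.6 km.
Total: 15194.6 + 1301.2 + 9364.8 + 15708.6 ≈ 41569 km.

41569 km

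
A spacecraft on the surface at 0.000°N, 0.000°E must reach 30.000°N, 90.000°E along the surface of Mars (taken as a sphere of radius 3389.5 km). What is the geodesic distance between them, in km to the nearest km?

5324 km

In radians: φ₁ = 0.0000, φ₂ = 0.5236, Δλ = 90.000° = 1.5708 rad.
Haversine: a = sin²(Δφ/2) + cos φ₁ cos φ₂ sin²(Δλ/2) = 0.0670 + (1.0000)(0.8660)(0.5000) = 0.50000.
Central angle c = 2·arcsin(√a) = 1.57080 rad.
Distance = R·c = 3389.5 × 1.5708 ≈ 5324 km.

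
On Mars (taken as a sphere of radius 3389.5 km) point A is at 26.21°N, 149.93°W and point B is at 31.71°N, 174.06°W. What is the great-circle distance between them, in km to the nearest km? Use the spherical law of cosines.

With latitudes φ₁ = 26.210°, φ₂ = 31.710° and longitude difference Δλ = -24.130°:
cos c = sin φ₁ sin φ₂ + cos φ₁ cos φ₂ cos Δλ = (0.4417)(0.5256) + (0.8972)(0.8507)(0.9126) = 0.92870,
so c = arccos(0.92870) = 0.37989 rad.
Distance = R·c = 3389.5 × 0.3799 ≈ 1288 km.

1288 km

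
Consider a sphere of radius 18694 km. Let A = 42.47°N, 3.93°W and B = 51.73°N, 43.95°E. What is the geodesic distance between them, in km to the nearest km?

10841 km

Let φ₁ = 0.7412 rad, φ₂ = 0.9029 rad, and Δλ = 0.8357 rad.
cos c = sin φ₁ sin φ₂ + cos φ₁ cos φ₂ cos Δλ = (0.6752)(0.7851) + (0.7376)(0.6194)(0.6707) = 0.83652,
so c = arccos(0.83652) = 0.57990 rad.
Distance = R·c = 18694 × 0.5799 ≈ 10841 km.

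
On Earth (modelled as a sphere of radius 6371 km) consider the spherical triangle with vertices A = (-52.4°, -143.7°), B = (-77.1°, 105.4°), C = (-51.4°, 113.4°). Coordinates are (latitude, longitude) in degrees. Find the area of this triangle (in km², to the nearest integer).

Side lengths (central angles): a = 0.4517, b = 1.0072, c = 0.7616 rad; semiperimeter s = 1.1103.
By l'Huilier's theorem, tan(E/4) = √[tan(s/2) tan((s−a)/2) tan((s−b)/2) tan((s−c)/2)], giving spherical excess E = 0.1754 rad.
Area = E·R² = 0.1754 × (6371)² ≈ 7118299 km².

7118299 km²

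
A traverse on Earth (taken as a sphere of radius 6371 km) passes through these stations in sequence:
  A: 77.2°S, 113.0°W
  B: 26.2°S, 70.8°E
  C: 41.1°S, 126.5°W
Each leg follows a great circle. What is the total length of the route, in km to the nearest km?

20837 km

Leg A→B: central angle 1.3365 rad, distance 8514.7 km.
Leg B→C: central angle 1.9341 rad, distance 12321.8 km.
Total: 8514.7 + 12321.8 ≈ 20837 km.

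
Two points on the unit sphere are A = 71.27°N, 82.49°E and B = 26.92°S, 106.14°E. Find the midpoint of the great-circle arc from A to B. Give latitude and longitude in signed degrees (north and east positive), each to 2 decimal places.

22.51°, 99.94°

Central angle δ = 1.7381 rad. Interpolating on the sphere with fraction f = 0.5:
P = [sin((1−f)δ)·A + sin(fδ)·B] / sin δ = 0.7745·A + 0.7745·B in Cartesian coordinates,
giving P = (-0.1595, 0.9099, 0.3828), i.e. latitude 22.51°, longitude 99.94°.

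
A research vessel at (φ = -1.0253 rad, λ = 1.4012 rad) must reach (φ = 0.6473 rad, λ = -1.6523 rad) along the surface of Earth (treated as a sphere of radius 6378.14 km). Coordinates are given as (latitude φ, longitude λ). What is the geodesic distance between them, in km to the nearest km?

17599 km

Let φ₁ = -1.0253 rad, φ₂ = 0.6473 rad, and Δλ = -3.0535 rad.
Haversine: a = sin²(Δφ/2) + cos φ₁ cos φ₂ sin²(Δλ/2) = 0.5508 + (0.5188)(0.7977)(0.9981) = 0.96390.
Central angle c = 2·arcsin(√a) = 2.75927 rad.
Distance = R·c = 6378.14 × 2.7593 ≈ 17599 km.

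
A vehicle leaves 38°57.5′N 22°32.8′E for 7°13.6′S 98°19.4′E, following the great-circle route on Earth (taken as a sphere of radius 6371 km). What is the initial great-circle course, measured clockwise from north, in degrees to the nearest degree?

With φ₁ = 0.6800, φ₂ = -0.1261, Δλ = 1.3226 rad, the forward-azimuth formula gives
θ = atan2( sin Δλ cos φ₂ , cos φ₁ sin φ₂ − sin φ₁ cos φ₂ cos Δλ ) = atan2(0.9616, -0.2511) = 104.63°.
So the initial bearing is 105°.

105°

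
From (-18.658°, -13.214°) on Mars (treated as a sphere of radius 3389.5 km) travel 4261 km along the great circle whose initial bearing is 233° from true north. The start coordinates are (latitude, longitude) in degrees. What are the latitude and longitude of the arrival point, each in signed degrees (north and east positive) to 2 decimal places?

Angular distance δ = d/R = 4261/3389.5 = 1.25712 rad; initial bearing θ = 4.0666 rad.
sin φ₂ = sin φ₁ cos δ + cos φ₁ sin δ cos θ = (-0.3199)(0.3086) + (0.9474)(0.9512)(-0.6018) = -0.6411, so φ₂ = -39.87°.
Δλ = atan2(sin θ sin δ cos φ₁, cos δ − sin φ₁ sin φ₂) = atan2(-0.7197, 0.1035) = -81.819°.
λ₂ = -13.214° − 81.819° = -95.03°.

-39.87°, -95.03°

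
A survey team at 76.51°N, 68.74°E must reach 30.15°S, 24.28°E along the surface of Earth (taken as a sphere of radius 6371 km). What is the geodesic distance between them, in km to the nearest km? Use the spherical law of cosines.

12248 km

Let φ₁ = 1.3354 rad, φ₂ = -0.5262 rad, and Δλ = -0.7760 rad.
cos c = sin φ₁ sin φ₂ + cos φ₁ cos φ₂ cos Δλ = (0.9724)(-0.5023) + (0.2333)(0.8647)(0.7137) = -0.34444,
so c = arccos(-0.34444) = 1.92243 rad.
Distance = R·c = 6371 × 1.9224 ≈ 12248 km.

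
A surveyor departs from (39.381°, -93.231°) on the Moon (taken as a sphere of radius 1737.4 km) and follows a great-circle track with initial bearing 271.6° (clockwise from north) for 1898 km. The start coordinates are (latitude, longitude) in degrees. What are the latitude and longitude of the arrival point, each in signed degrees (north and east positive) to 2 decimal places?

18.13°, -162.26°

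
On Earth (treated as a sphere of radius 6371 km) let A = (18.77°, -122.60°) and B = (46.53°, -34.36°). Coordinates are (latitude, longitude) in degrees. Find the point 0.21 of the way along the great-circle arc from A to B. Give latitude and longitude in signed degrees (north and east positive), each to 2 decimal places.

29.41°, -109.75°

Central angle δ = 1.3145 rad. Interpolating on the sphere with fraction f = 0.21:
P = [sin((1−f)δ)·A + sin(fδ)·B] / sin δ = 0.8907·A + 0.2818·B in Cartesian coordinates,
giving P = (-0.2944, -0.8199, 0.4911), i.e. latitude 29.41°, longitude -109.75°.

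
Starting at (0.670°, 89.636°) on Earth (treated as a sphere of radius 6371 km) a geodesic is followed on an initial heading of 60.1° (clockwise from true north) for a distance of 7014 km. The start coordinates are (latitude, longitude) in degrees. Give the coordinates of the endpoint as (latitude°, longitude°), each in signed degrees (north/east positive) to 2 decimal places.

Angular distance δ = d/R = 7014/6371 = 1.10093 rad; initial bearing θ = 1.0489 rad.
sin φ₂ = sin φ₁ cos δ + cos φ₁ sin δ cos θ = (0.0117)(0.4528) + (0.9999)(0.8916)(0.4985) = 0.4497, so φ₂ = 26.73°.
Δλ = atan2(sin θ sin δ cos φ₁, cos δ − sin φ₁ sin φ₂) = atan2(0.7729, 0.4475) = 59.929°.
λ₂ = 89.636° + 59.929° = 149.56°.

26.73°, 149.56°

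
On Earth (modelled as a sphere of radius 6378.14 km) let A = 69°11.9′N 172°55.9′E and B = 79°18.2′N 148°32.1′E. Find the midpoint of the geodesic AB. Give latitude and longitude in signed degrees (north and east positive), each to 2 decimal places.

The central angle between A and B is δ = 0.2072 rad.
With f = 0.5, the slerp weights are sin((1−f)δ)/sin δ = 0.5027 and sin(fδ)/sin δ = 0.5027.
Weighted sum of the unit vectors: (0.5027)·(-0.3524,0.0437,0.9348) + (0.5027)·(-0.1583,0.0969,0.9826) = (-0.2568, 0.0707, 0.9639).
Converting back: φ = atan2(z, √(x²+y²)) = 74.56°, λ = atan2(y, x) = 164.61°.

74.56°, 164.61°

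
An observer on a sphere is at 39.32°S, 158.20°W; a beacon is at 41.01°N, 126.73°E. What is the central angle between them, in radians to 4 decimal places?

In radians: φ₁ = -0.6863, φ₂ = 0.7158, Δλ = -75.070° = -1.3102 rad.
cos c = sin φ₁ sin φ₂ + cos φ₁ cos φ₂ cos Δλ = (-0.6337)(0.6562) + (0.7736)(0.7546)(0.2576) = -0.26539,
so c = arccos(-0.26539) = 1.83941 rad.
So the angular separation is 1.8394 rad.

1.8394 rad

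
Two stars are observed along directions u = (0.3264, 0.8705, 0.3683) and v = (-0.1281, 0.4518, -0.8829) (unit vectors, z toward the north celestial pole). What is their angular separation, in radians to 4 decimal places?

u·v = 0.0263; |u| = 1.0000, |v| = 1.0000.
cos θ = (u·v)/(|u||v|) = 0.0263, so θ = 1.5445 rad.

1.5445 rad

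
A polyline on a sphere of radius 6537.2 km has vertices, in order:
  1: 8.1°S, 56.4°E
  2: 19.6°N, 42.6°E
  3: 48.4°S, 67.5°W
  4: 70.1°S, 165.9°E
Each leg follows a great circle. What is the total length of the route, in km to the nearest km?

Leg 1→2: central angle 0.5385 rad, distance 3520.4 km.
Leg 2→3: central angle 2.0553 rad, distance 13436.1 km.
Leg 3→4: central angle 0.9662 rad, distance 6316.4 km.
Total: 3520.4 + 13436.1 + 6316.4 ≈ 23273 km.

23273 km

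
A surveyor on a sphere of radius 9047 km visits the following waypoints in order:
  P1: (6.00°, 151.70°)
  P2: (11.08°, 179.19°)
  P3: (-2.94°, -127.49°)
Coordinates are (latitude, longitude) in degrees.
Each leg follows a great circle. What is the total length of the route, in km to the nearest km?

Leg P1→P2: central angle 0.4824 rad, distance 4364.4 km.
Leg P2→P3: central angle 0.9575 rad, distance 8662.3 km.
Total: 4364.4 + 8662.3 ≈ 13027 km.

13027 km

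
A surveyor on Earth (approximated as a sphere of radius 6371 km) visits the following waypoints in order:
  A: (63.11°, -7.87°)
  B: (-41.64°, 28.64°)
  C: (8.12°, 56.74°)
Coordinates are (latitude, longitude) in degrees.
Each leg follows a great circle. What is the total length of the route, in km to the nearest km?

18319 km

Leg A→B: central angle 1.8975 rad, distance 12089.0 km.
Leg B→C: central angle 0.9779 rad, distance 6230.1 km.
Total: 12089.0 + 6230.1 ≈ 18319 km.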